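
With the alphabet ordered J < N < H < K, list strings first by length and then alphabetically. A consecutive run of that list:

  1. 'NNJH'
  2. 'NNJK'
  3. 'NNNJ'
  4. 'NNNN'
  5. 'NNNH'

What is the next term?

Find the rightmost character of NNNH below K, bump it to the next letter, and reset everything to its right to J.

NNNK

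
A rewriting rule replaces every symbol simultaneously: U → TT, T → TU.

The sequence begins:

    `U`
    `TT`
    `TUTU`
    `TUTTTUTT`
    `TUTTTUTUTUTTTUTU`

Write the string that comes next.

Applying the rule to each of the 16 symbols of TUTTTUTUTUTTTUTU gives the pieces TU TT TU TU TU TT TU TT TU TT TU TU TU TT TU TT, which concatenate to the answer.

TUTTTUTUTUTTTUTTTUTTTUTUTUTTTUTT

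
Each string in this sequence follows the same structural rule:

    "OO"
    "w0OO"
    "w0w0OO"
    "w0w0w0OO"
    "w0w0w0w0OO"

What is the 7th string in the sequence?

Every step adds w0 at the front: s(k+1) = w0·s(k).
From w0w0w0w0OO, 2 further steps: w0w0w0w0OO → w0w0w0w0w0OO → (answer).

w0w0w0w0w0w0OO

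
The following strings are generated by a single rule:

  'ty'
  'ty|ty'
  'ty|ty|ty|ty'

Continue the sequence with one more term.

Each string is two copies of the previous one joined by '|'.
Doubling ty|ty|ty|ty with '|' between the halves:

ty|ty|ty|ty|ty|ty|ty|ty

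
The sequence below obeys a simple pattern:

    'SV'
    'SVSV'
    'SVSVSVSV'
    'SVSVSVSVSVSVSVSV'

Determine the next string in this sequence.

s(k+1) = s(k)·s(k) — each term doubles the last.
Doubling SVSVSVSVSVSVSVSV:

SVSVSVSVSVSVSVSVSVSVSVSVSVSVSVSV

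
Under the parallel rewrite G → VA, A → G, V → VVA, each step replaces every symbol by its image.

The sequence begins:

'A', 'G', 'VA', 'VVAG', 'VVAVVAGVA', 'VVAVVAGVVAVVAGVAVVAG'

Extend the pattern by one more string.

VVAVVAGVVAVVAGVAVVAVVAGVVAVVAGVAVVAGVVAVVAGVA

φ(VVAVVAGVVAVVAGVAVVAG) expands symbol-by-symbol to VVA VVA G VVA VVA G VA VVA VVA G VVA VVA G VA VVA G VVA VVA G VA; joining the 20 pieces gives the next term.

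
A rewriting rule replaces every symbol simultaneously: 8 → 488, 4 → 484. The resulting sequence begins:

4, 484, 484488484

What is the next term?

484488484484488488484488484

Expanding 484488484: 4→484, 8→488, 4→484, 4→484, 8→488, 8→488, 4→484, 8→488, 4→484. Concatenated: 484 488 484 484 488 488 484 488 484.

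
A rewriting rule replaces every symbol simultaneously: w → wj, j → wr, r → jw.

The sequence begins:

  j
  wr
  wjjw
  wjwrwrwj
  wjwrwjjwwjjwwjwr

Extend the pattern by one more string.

φ(wjwrwjjwwjjwwjwr) expands symbol-by-symbol to wj wr wj jw wj wr wr wj wj wr wr wj wj wr wj jw; joining the 16 pieces gives the next term.

wjwrwjjwwjwrwrwjwjwrwrwjwjwrwjjw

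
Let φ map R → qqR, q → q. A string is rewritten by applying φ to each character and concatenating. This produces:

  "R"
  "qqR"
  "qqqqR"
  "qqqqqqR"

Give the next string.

qqqqqqqqR

Rewriting each symbol of qqqqqqR: q→q, q→q, q→q, q→q, q→q, q→q, R→qqR, which concatenates to q q q q q q qqR.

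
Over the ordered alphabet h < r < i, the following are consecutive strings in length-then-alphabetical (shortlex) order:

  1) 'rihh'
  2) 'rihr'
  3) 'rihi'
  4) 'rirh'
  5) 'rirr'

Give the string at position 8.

Stepping forward 3 times from rirr: rirr → riri → riih, then the target.

riir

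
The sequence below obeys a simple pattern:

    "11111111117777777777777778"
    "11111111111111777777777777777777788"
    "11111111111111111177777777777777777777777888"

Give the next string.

The n-th term is 4n-2 1's then 4n+3 7's then n-2 8's, where the shown terms are n = 3, 4, 5.
For the next term, n = 6, so the run lengths are 22, 27, 4.

11111111111111111111117777777777777777777777777778888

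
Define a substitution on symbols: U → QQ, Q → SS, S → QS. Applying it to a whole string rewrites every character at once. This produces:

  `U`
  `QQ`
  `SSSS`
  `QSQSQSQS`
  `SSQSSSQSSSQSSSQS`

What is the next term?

QSQSSSQSQSQSSSQSQSQSSSQSQSQSSSQS

Applying the rule to each of the 16 symbols of SSQSSSQSSSQSSSQS gives the pieces QS QS SS QS QS QS SS QS QS QS SS QS QS QS SS QS, which concatenate to the answer.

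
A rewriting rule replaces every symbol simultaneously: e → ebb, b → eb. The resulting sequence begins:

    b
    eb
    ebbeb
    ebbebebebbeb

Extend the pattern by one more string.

Rewriting each symbol of ebbebebebbeb: e→ebb, b→eb, b→eb, e→ebb, b→eb, e→ebb, b→eb, e→ebb, b→eb, b→eb, e→ebb, b→eb, which concatenates to ebb eb eb ebb eb ebb eb ebb eb eb ebb eb.

ebbebebebbebebbebebbebebebbeb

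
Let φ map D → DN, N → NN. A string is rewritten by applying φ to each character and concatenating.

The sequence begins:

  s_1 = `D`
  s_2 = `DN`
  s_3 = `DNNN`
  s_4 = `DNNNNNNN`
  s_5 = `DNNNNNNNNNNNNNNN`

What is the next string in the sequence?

DNNNNNNNNNNNNNNNNNNNNNNNNNNNNNNN

φ(DNNNNNNNNNNNNNNN) expands symbol-by-symbol to DN NN NN NN NN NN NN NN NN NN NN NN NN NN NN NN; joining the 16 pieces gives the next term.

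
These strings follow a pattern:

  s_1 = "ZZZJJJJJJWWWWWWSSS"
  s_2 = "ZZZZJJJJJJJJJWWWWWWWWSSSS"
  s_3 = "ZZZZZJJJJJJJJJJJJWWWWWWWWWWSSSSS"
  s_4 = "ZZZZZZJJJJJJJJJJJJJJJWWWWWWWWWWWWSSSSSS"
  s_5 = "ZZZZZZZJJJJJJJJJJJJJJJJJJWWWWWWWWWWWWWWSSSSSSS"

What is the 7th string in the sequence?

Each string has the form Z^{n+1} J^{3n} W^{2n+2} S^{n+1}, where the shown terms are n = 2, 3, 4, 5, 6.
At n = 8 the blocks have lengths 9, 24, 18, 9.

ZZZZZZZZZJJJJJJJJJJJJJJJJJJJJJJJJWWWWWWWWWWWWWWWWWWSSSSSSSSS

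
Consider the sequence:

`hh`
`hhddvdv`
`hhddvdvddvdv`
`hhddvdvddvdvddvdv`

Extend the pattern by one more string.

The strings grow by a fixed suffix ddvdv each time.
Applying this once more to hhddvdvddvdvddvdv:

hhddvdvddvdvddvdvddvdv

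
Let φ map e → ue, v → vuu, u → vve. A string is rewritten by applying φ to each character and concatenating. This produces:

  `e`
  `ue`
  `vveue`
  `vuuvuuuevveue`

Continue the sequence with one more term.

Applying the rule to each of the 13 symbols of vuuvuuuevveue gives the pieces vuu vve vve vuu vve vve vve ue vuu vuu ue vve ue, which concatenate to the answer.

vuuvvevvevuuvvevvevveuevuuvuuuevveue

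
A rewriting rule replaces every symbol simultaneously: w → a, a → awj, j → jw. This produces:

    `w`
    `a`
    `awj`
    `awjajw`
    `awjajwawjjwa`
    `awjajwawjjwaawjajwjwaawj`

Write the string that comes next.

awjajwawjjwaawjajwjwaawjawjajwawjjwajwaawjawjajw

Applying the rule to each of the 24 symbols of awjajwawjjwaawjajwjwaawj gives the pieces awj a jw awj jw a awj a jw jw a awj awj a jw awj jw a jw a awj awj a jw, which concatenate to the answer.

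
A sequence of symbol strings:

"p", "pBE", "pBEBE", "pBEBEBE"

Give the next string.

Every step adds BE to the end: s(k+1) = s(k)·BE.
Applying this once more to pBEBEBE:

pBEBEBEBE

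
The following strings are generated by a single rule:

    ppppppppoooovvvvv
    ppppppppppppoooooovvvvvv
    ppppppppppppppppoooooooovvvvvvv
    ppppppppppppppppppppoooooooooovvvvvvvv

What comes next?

ppppppppppppppppppppppppoooooooooooovvvvvvvvv

Each string has the form p^{4n} o^{2n} v^{n+3}, where the shown terms are n = 2, 3, 4, 5.
At n = 6 the blocks have lengths 24, 12, 9.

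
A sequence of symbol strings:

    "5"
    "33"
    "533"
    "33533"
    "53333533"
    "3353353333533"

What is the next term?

From term 3 onward, concatenate the second-to-last term with the last: 5·33 = 533, 33·533 = 33533, …
The next term joins 53333533 and 3353353333533.

533335333353353333533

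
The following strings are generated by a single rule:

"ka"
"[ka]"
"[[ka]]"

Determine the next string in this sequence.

Every step adds [ to the front and ] to the end of the previous string.
One more step from [[ka]] gives the answer.

[[[ka]]]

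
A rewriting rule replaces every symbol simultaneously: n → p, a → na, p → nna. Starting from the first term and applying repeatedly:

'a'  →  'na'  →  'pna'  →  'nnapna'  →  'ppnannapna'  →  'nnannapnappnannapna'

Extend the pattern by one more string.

Rewriting the 19 symbols of nnannapnappnannapna one by one yields p p na p p na nna p na nna nna p na p p na nna p na; concatenated:

ppnappnannapnannannapnappnannapna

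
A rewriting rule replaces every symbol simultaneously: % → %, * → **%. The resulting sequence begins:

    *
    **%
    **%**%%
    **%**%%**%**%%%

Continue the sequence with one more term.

Replace each of the 15 characters of **%**%%**%**%%% in place — **% **% % **% **% % % **% **% % **% **% % % % — and concatenate.

**%**%%**%**%%%**%**%%**%**%%%%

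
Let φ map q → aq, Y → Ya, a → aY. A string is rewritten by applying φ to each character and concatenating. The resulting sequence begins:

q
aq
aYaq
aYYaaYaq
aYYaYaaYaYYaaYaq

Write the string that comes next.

Replace each of the 16 characters of aYYaYaaYaYYaaYaq in place — aY Ya Ya aY Ya aY aY Ya aY Ya Ya aY aY Ya aY aq — and concatenate.

aYYaYaaYYaaYaYYaaYYaYaaYaYYaaYaq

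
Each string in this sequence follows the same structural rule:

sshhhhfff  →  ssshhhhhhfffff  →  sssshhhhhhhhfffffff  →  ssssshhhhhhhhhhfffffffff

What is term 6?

ssssssshhhhhhhhhhhhhhfffffffffffff

Reading off run lengths: s runs 2, 3, 4, 5; h runs 4, 6, 8, 10; f runs 3, 5, 7, 9 — each is linear in n, where the shown terms are n = 2, 3, 4, 5.
For term 6, n = 7, so the run lengths are 7, 14, 13.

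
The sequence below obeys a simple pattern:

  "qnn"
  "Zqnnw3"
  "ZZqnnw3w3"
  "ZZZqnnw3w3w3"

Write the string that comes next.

Every step adds Z to the front and w3 to the end of the previous string.
Applying this once more to ZZZqnnw3w3w3:

ZZZZqnnw3w3w3w3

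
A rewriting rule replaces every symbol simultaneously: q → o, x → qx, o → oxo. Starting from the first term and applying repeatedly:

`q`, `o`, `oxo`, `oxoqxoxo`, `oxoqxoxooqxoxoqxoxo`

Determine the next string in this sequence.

oxoqxoxooqxoxoqxoxooxooqxoxoqxoxooqxoxoqxoxo

Applying the rule to each of the 19 symbols of oxoqxoxooqxoxoqxoxo gives the pieces oxo qx oxo o qx oxo qx oxo oxo o qx oxo qx oxo o qx oxo qx oxo, which concatenate to the answer.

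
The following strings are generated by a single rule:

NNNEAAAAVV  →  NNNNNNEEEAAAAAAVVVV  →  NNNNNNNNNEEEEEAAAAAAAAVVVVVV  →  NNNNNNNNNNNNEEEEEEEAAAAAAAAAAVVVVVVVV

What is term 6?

Reading off run lengths: N runs 3, 6, 9, 12; E runs 1, 3, 5, 7; A runs 4, 6, 8, 10; V runs 2, 4, 6, 8 — each is linear in n (n = 1, 2, …).
Setting n = 6 gives 18, 11, 14, 12 characters in each block.

NNNNNNNNNNNNNNNNNNEEEEEEEEEEEAAAAAAAAAAAAAAVVVVVVVVVVVV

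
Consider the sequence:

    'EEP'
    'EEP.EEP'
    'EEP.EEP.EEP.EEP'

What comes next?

EEP.EEP.EEP.EEP.EEP.EEP.EEP.EEP

Every step duplicates the string with '.' between the halves.
One more doubling of EEP.EEP.EEP.EEP gives the answer.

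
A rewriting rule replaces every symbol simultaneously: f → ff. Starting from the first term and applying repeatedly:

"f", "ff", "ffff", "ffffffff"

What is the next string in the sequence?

Rewriting each symbol of ffffffff: f→ff, f→ff, f→ff, f→ff, f→ff, f→ff, f→ff, f→ff, which concatenates to ff ff ff ff ff ff ff ff.

ffffffffffffffff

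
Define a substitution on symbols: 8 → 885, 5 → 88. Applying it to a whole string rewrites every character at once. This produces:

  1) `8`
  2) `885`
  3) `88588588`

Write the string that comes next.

Rewriting each symbol of 88588588: 8→885, 8→885, 5→88, 8→885, 8→885, 5→88, 8→885, 8→885, which concatenates to 885 885 88 885 885 88 885 885.

8858858888588588885885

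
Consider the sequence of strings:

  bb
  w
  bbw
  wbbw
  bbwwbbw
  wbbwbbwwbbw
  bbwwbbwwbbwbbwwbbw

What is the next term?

Each term (from the third on) is the two preceding terms concatenated in order: term 3 = bb·w = bbw.
The next term joins wbbwbbwwbbw and bbwwbbwwbbwbbwwbbw.

wbbwbbwwbbwbbwwbbwwbbwbbwwbbw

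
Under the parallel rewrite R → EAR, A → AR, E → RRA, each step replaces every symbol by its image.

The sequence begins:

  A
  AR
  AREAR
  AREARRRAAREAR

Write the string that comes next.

Rewriting the 13 symbols of AREARRRAAREAR one by one yields AR EAR RRA AR EAR EAR EAR AR AR EAR RRA AR EAR; concatenated:

AREARRRAAREAREAREARARAREARRRAAREAR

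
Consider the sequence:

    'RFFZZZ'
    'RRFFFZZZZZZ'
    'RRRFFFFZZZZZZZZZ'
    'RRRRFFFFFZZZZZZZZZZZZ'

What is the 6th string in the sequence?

Term n consists of n R's, followed by n+1 F's, followed by 3n Z's (n = 1, 2, …).
At n = 6 the blocks have lengths 6, 7, 18.

RRRRRRFFFFFFFZZZZZZZZZZZZZZZZZZ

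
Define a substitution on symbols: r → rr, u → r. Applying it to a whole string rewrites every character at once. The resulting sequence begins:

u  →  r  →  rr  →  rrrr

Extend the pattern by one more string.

Apply φ to rrrr symbol by symbol: r→rr, r→rr, r→rr, r→rr; joined: rr rr rr rr.

rrrrrrrr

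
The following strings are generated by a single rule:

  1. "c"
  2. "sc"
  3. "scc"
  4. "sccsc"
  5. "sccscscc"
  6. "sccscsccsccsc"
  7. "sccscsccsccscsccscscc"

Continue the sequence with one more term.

From term 3 onward, concatenate the last term with the second-to-last: sc·c = scc, scc·sc = sccsc, …
Continuing: sccscsccsccscsccscscc · sccscsccsccsc gives term 8.

sccscsccsccscsccscsccsccscsccsccsc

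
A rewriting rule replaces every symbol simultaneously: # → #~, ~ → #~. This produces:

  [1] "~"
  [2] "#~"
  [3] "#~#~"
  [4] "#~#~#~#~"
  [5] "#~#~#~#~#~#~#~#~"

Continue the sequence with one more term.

Replace each of the 16 characters of #~#~#~#~#~#~#~#~ in place — #~ #~ #~ #~ #~ #~ #~ #~ #~ #~ #~ #~ #~ #~ #~ #~ — and concatenate.

#~#~#~#~#~#~#~#~#~#~#~#~#~#~#~#~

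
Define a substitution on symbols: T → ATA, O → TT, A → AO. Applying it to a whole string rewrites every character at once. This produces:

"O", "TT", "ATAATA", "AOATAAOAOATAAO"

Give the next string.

AOTTAOATAAOAOTTAOTTAOATAAOAOTT

Replace each of the 14 characters of AOATAAOAOATAAO in place — AO TT AO ATA AO AO TT AO TT AO ATA AO AO TT — and concatenate.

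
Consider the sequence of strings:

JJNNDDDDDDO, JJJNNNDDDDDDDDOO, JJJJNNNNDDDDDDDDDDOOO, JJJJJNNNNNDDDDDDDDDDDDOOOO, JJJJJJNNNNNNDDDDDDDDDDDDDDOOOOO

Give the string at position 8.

The n-th term is n J's then n N's then 2n+2 D's then n-1 O's, where the shown terms are n = 2, 3, 4, 5, 6.
For term 8, n = 9, so the run lengths are 9, 9, 20, 8.

JJJJJJJJJNNNNNNNNNDDDDDDDDDDDDDDDDDDDDOOOOOOOO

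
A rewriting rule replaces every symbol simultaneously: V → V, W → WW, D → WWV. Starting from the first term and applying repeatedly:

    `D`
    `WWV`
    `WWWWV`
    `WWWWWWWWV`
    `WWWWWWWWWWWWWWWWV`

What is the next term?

Applying the rule to each of the 17 symbols of WWWWWWWWWWWWWWWWV gives the pieces WW WW WW WW WW WW WW WW WW WW WW WW WW WW WW WW V, which concatenate to the answer.

WWWWWWWWWWWWWWWWWWWWWWWWWWWWWWWWV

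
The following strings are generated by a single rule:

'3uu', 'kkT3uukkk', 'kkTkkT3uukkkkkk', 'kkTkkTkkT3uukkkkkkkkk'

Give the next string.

s(k+1) = kkT·s(k)·kkk, so each term gains kkT as a prefix and kkk as a suffix.
So the next term is kkT·kkTkkTkkT3uukkkkkkkkk·kkk.

kkTkkTkkTkkT3uukkkkkkkkkkkk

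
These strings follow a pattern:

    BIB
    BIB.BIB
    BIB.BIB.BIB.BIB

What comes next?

Every step duplicates the string with '.' between the halves.
So the next term is two copies of BIB.BIB.BIB.BIB with '.' between the halves.

BIB.BIB.BIB.BIB.BIB.BIB.BIB.BIB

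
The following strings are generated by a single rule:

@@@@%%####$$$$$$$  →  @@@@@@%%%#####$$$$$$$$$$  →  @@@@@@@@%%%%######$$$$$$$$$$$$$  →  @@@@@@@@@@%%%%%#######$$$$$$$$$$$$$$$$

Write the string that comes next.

Term n consists of 2n @'s, followed by n %'s, followed by n+2 #'s, followed by 3n+1 $'s, where the shown terms are n = 2, 3, 4, 5.
At n = 6 the blocks have lengths 12, 6, 8, 19.

@@@@@@@@@@@@%%%%%%########$$$$$$$$$$$$$$$$$$$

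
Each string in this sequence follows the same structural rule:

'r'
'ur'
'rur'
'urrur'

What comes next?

From term 3 onward, concatenate the second-to-last term with the last: r·ur = rur, ur·rur = urrur, …
The next term joins rur and urrur.

rururrur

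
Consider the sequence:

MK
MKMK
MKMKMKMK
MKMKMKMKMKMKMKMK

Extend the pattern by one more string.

Every step duplicates the string.
One more doubling of MKMKMKMKMKMKMKMK gives the answer.

MKMKMKMKMKMKMKMKMKMKMKMKMKMKMKMK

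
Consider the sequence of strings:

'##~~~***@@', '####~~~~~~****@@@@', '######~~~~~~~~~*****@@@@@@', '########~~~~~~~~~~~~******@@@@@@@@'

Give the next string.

The n-th term is 2n #'s then 3n ~'s then n+2 *'s then 2n @'s (n = 1, 2, …).
At n = 5 the blocks have lengths 10, 15, 7, 10.

##########~~~~~~~~~~~~~~~*******@@@@@@@@@@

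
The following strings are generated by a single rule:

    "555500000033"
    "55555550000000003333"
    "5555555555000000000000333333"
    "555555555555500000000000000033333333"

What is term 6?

The n-th term is 3n+1 5's then 3n+3 0's then 2n 3's (n = 1, 2, …).
Setting n = 6 gives 19, 21, 12 characters in each block.

5555555555555555555000000000000000000000333333333333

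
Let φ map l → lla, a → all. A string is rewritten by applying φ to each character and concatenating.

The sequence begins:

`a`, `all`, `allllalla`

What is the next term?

Expanding allllalla: a→all, l→lla, l→lla, l→lla, l→lla, a→all, l→lla, l→lla, a→all. Concatenated: all lla lla lla lla all lla lla all.

allllallallallaallllallaall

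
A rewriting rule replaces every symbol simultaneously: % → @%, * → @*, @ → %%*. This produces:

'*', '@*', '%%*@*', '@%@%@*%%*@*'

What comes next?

%%*@%%%*@%%%*@*@%@%@*%%*@*

Expanding @%@%@*%%*@*: @→%%*, %→@%, @→%%*, %→@%, @→%%*, *→@*, %→@%, %→@%, *→@*, @→%%*, *→@*. Concatenated: %%* @% %%* @% %%* @* @% @% @* %%* @*.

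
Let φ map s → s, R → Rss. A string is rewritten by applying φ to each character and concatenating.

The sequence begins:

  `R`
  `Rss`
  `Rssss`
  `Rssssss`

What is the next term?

Rssssssss

Apply φ to Rssssss symbol by symbol: R→Rss, s→s, s→s, s→s, s→s, s→s, s→s; joined: Rss s s s s s s.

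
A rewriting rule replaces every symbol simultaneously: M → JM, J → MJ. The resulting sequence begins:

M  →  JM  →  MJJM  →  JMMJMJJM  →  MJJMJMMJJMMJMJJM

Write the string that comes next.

φ(MJJMJMMJJMMJMJJM) expands symbol-by-symbol to JM MJ MJ JM MJ JM JM MJ MJ JM JM MJ JM MJ MJ JM; joining the 16 pieces gives the next term.

JMMJMJJMMJJMJMMJMJJMJMMJJMMJMJJM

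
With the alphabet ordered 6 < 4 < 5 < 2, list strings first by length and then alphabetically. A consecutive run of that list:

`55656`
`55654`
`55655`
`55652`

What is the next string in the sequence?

Treat 55652 as a base-4 numeral over the given alphabet and add one, carrying through any trailing 2's.

55626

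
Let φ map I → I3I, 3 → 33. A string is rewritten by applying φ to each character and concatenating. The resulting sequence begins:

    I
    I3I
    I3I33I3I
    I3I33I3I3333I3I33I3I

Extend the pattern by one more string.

Rewriting the 20 symbols of I3I33I3I3333I3I33I3I one by one yields I3I 33 I3I 33 33 I3I 33 I3I 33 33 33 33 I3I 33 I3I 33 33 I3I 33 I3I; concatenated:

I3I33I3I3333I3I33I3I33333333I3I33I3I3333I3I33I3I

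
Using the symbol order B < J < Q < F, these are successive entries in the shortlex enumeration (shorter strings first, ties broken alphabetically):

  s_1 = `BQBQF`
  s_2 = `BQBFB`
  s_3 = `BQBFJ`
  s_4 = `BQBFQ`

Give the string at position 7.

BQJBJ

Advancing 3 positions from BQBFQ through BQBFQ → BQBFF → BQJBB reaches term 7.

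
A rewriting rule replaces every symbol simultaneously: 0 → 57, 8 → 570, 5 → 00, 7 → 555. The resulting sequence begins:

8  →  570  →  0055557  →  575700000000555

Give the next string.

00555005555757575757575757000000

Replace each of the 15 characters of 575700000000555 in place — 00 555 00 555 57 57 57 57 57 57 57 57 00 00 00 — and concatenate.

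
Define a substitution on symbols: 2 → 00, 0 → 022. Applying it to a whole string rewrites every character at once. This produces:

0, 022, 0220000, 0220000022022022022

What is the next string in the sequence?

02200000220220220220220000022000002200000220000

Replace each of the 19 characters of 0220000022022022022 in place — 022 00 00 022 022 022 022 022 00 00 022 00 00 022 00 00 022 00 00 — and concatenate.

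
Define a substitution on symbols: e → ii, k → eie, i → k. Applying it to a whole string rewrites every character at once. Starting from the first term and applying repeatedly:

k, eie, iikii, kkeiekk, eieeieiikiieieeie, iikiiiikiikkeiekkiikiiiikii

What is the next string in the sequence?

Rewriting the 27 symbols of iikiiiikiikkeiekkiikiiiikii one by one yields k k eie k k k k eie k k eie eie ii k ii eie eie k k eie k k k k eie k k; concatenated:

kkeiekkkkeiekkeieeieiikiieieeiekkeiekkkkeiekk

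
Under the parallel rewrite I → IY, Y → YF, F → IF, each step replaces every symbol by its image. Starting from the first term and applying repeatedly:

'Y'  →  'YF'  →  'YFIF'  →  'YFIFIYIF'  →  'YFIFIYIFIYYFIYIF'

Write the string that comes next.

YFIFIYIFIYYFIYIFIYYFYFIFIYYFIYIF

Replace each of the 16 characters of YFIFIYIFIYYFIYIF in place — YF IF IY IF IY YF IY IF IY YF YF IF IY YF IY IF — and concatenate.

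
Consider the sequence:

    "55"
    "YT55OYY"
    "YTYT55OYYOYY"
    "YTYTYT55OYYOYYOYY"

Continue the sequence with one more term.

Each term wraps the previous one in YT on the left and OYY on the right.
Applying this once more to YTYTYT55OYYOYYOYY:

YTYTYTYT55OYYOYYOYYOYY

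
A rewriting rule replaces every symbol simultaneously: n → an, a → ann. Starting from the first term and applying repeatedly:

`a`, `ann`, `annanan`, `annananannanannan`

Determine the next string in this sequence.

φ(annananannanannan) expands symbol-by-symbol to ann an an ann an ann an ann an an ann an ann an an ann an; joining the 17 pieces gives the next term.

annananannanannanannananannanannananannan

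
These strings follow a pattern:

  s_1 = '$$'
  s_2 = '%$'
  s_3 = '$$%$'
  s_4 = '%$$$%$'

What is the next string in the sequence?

Each term (from the third on) is the two preceding terms concatenated in order: term 3 = $$·%$ = $$%$.
The next term joins $$%$ and %$$$%$.

$$%$%$$$%$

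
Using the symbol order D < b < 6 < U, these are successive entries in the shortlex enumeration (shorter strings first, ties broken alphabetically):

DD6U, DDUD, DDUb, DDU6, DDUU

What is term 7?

DbDb

Stepping forward 2 times from DDUU: DDUU → DbDD, then the target.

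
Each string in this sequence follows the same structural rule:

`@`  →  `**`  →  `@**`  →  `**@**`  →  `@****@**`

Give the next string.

**@**@****@**

Each term (from the third on) is the two preceding terms concatenated in order: term 3 = @·** = @**.
So term 6 is **@**·@****@**.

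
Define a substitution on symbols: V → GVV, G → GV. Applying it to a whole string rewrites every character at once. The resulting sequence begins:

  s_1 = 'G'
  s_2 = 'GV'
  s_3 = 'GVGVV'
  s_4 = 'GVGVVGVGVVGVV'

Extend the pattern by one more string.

Replace each of the 13 characters of GVGVVGVGVVGVV in place — GV GVV GV GVV GVV GV GVV GV GVV GVV GV GVV GVV — and concatenate.

GVGVVGVGVVGVVGVGVVGVGVVGVVGVGVVGVV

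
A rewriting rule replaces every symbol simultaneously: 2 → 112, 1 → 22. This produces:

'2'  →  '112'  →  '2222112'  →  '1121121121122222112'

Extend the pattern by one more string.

Rewriting the 19 symbols of 1121121121122222112 one by one yields 22 22 112 22 22 112 22 22 112 22 22 112 112 112 112 112 22 22 112; concatenated:

22221122222112222211222221121121121121122222112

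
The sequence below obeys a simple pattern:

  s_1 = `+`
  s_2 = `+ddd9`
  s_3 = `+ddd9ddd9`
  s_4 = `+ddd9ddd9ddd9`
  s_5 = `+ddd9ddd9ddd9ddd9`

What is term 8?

+ddd9ddd9ddd9ddd9ddd9ddd9ddd9

Each term is the previous one with ddd9 appended.
From +ddd9ddd9ddd9ddd9, 3 further steps: +ddd9ddd9ddd9ddd9 → +ddd9ddd9ddd9ddd9ddd9 → +ddd9ddd9ddd9ddd9ddd9ddd9 → (answer).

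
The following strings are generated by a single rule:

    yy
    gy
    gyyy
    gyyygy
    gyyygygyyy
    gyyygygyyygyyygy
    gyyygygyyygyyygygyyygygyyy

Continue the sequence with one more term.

Each term (from the third on) is the previous term followed by the one before it: term 3 = gy·yy = gyyy.
So term 8 is gyyygygyyygyyygygyyygygyyy·gyyygygyyygyyygy.

gyyygygyyygyyygygyyygygyyygyyygygyyygyyygy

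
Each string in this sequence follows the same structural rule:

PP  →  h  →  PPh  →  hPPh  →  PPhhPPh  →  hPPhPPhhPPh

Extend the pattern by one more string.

PPhhPPhhPPhPPhhPPh

From term 3 onward, concatenate the second-to-last term with the last: PP·h = PPh, h·PPh = hPPh, …
So term 7 is PPhhPPh·hPPhPPhhPPh.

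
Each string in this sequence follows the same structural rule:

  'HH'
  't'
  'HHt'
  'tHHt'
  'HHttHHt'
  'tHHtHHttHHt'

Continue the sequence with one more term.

Each term (from the third on) is the two preceding terms concatenated in order: term 3 = HH·t = HHt.
So term 7 is HHttHHt·tHHtHHttHHt.

HHttHHttHHtHHttHHt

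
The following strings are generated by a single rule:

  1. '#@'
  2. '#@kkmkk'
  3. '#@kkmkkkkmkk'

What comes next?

Every step adds kkmkk to the end: s(k+1) = s(k)·kkmkk.
Applying this once more to #@kkmkkkkmkk:

#@kkmkkkkmkkkkmkk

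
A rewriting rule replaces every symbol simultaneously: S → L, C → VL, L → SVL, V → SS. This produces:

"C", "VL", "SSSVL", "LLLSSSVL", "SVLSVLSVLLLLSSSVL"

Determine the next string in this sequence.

Rewriting the 17 symbols of SVLSVLSVLLLLSSSVL one by one yields L SS SVL L SS SVL L SS SVL SVL SVL SVL L L L SS SVL; concatenated:

LSSSVLLSSSVLLSSSVLSVLSVLSVLLLLSSSVL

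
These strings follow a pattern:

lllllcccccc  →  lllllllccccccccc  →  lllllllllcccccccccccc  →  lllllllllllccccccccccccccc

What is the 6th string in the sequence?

The n-th term is 2n+1 l's then 3n c's, where the shown terms are n = 2, 3, 4, 5.
Setting n = 7 gives 15, 21 characters in each block.

lllllllllllllllccccccccccccccccccccc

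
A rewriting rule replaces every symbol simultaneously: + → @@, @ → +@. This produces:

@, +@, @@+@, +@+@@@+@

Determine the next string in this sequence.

Apply φ to +@+@@@+@ symbol by symbol: +→@@, @→+@, +→@@, @→+@, @→+@, @→+@, +→@@, @→+@; joined: @@ +@ @@ +@ +@ +@ @@ +@.

@@+@@@+@+@+@@@+@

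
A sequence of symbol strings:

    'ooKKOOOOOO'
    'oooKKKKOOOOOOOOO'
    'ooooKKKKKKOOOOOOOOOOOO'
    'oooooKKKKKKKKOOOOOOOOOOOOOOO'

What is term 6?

oooooooKKKKKKKKKKKKOOOOOOOOOOOOOOOOOOOOO

Term n consists of n+1 o's, followed by 2n K's, followed by 3n+3 O's (n = 1, 2, …).
For term 6, n = 6, so the run lengths are 7, 12, 21.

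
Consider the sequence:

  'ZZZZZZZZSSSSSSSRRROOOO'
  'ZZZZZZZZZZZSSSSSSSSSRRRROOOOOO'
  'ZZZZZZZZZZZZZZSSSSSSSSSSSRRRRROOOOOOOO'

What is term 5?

The n-th term is 3n-1 Z's then 2n+1 S's then n R's then 2n-2 O's, where the shown terms are n = 3, 4, 5.
For term 5, n = 7, so the run lengths are 20, 15, 7, 12.

ZZZZZZZZZZZZZZZZZZZZSSSSSSSSSSSSSSSRRRRRRROOOOOOOOOOOO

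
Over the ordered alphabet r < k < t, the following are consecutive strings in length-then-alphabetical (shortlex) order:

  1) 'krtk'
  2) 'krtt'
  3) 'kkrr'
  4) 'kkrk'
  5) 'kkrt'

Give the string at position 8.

Stepping forward 3 times from kkrt: kkrt → kkkr → kkkk, then the target.

kkkt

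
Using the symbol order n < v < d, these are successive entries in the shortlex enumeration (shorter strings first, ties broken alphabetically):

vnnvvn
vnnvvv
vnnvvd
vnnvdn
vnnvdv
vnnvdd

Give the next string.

Find the rightmost character of vnnvdd below d, bump it to the next letter, and reset everything to its right to n.

vnndnn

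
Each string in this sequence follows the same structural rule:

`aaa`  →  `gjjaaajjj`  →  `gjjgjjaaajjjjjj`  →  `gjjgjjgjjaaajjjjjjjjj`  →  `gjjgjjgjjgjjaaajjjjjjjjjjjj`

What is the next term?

gjjgjjgjjgjjgjjaaajjjjjjjjjjjjjjj

Each term wraps the previous one in gjj on the left and jjj on the right.
One more step from gjjgjjgjjgjjaaajjjjjjjjjjjj gives the answer.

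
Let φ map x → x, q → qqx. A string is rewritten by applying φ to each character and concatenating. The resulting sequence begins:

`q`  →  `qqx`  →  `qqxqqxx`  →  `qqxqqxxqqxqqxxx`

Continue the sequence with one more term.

qqxqqxxqqxqqxxxqqxqqxxqqxqqxxxx

Applying the rule to each of the 15 symbols of qqxqqxxqqxqqxxx gives the pieces qqx qqx x qqx qqx x x qqx qqx x qqx qqx x x x, which concatenate to the answer.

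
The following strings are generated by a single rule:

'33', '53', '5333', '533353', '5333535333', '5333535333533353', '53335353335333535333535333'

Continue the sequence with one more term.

This is a Fibonacci-style word recurrence s(k) = s(k−1)·s(k−2): e.g. 53·33 = 5333.
So term 8 is 53335353335333535333535333·5333535333533353.

533353533353335353335353335333535333533353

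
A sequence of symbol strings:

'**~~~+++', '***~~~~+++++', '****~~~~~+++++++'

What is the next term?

*****~~~~~~+++++++++

Reading off run lengths: * runs 2, 3, 4; ~ runs 3, 4, 5; + runs 3, 5, 7 — each is linear in n, where the shown terms are n = 2, 3, 4.
Setting n = 5 gives 5, 6, 9 characters in each block.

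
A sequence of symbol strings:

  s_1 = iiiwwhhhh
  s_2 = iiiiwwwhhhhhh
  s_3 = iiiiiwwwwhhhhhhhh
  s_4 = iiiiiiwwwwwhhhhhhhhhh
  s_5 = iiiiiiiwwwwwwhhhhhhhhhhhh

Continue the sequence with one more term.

iiiiiiiiwwwwwwwhhhhhhhhhhhhhh

Reading off run lengths: i runs 3, 4, 5, 6, 7; w runs 2, 3, 4, 5, 6; h runs 4, 6, 8, 10, 12 — each is linear in n, where the shown terms are n = 2, 3, 4, 5, 6.
Setting n = 7 gives 8, 7, 14 characters in each block.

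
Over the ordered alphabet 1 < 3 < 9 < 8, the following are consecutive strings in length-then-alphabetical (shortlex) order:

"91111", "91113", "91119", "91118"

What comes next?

91131

Treat 91118 as a base-4 numeral over the given alphabet and add one, carrying through any trailing 8's.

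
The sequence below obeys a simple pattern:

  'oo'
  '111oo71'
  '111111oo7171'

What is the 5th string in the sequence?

Every step adds 111 to the front and 71 to the end of the previous string.
From 111111oo7171, 2 further steps: 111111oo7171 → 111111111oo717171 → (answer).

111111111111oo71717171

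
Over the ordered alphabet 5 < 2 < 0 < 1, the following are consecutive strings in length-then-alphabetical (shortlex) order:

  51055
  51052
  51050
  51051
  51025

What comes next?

51022

Find the rightmost character of 51025 below 1, bump it to the next letter, and reset everything to its right to 5.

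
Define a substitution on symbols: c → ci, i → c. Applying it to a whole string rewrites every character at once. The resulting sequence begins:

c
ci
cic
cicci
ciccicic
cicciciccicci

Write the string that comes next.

cicciciccicciciccicic

Applying the rule to each of the 13 symbols of cicciciccicci gives the pieces ci c ci ci c ci c ci ci c ci ci c, which concatenate to the answer.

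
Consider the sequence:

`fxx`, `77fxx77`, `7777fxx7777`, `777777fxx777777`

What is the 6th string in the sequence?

7777777777fxx7777777777

Each term wraps the previous one in 77 on the left and 77 on the right.
From 777777fxx777777, 2 further steps: 777777fxx777777 → 77777777fxx77777777 → (answer).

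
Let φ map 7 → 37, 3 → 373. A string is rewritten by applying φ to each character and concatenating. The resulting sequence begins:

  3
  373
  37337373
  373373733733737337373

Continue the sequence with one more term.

3733737337337373373733733737337337373373733733737337373

φ(373373733733737337373) expands symbol-by-symbol to 373 37 373 373 37 373 37 373 373 37 373 373 37 373 37 373 373 37 373 37 373; joining the 21 pieces gives the next term.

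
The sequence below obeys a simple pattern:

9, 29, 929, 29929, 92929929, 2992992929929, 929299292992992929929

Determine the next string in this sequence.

2992992929929929299292992992929929

From term 3 onward, concatenate the second-to-last term with the last: 9·29 = 929, 29·929 = 29929, …
So term 8 is 2992992929929·929299292992992929929.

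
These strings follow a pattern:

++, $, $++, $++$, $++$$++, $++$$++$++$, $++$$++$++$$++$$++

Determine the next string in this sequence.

$++$$++$++$$++$$++$++$$++$++$

From term 3 onward, concatenate the last term with the second-to-last: $·++ = $++, $++·$ = $++$, …
The next term joins $++$$++$++$$++$$++ and $++$$++$++$.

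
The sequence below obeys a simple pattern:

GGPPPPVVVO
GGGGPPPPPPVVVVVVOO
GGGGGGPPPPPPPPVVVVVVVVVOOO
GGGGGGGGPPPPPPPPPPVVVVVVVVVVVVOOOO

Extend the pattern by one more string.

The n-th term is 2n G's then 2n+2 P's then 3n V's then n O's (n = 1, 2, …).
For the next term, n = 5, so the run lengths are 10, 12, 15, 5.

GGGGGGGGGGPPPPPPPPPPPPVVVVVVVVVVVVVVVOOOOO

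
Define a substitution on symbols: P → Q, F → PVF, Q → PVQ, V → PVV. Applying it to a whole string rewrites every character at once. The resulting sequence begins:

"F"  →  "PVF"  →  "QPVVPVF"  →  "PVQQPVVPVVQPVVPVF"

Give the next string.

Rewriting the 17 symbols of PVQQPVVPVVQPVVPVF one by one yields Q PVV PVQ PVQ Q PVV PVV Q PVV PVV PVQ Q PVV PVV Q PVV PVF; concatenated:

QPVVPVQPVQQPVVPVVQPVVPVVPVQQPVVPVVQPVVPVF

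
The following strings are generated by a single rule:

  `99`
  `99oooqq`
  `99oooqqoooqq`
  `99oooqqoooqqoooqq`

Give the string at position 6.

99oooqqoooqqoooqqoooqqoooqq

The strings grow by a fixed suffix oooqq each time.
From 99oooqqoooqqoooqq, 2 further steps: 99oooqqoooqqoooqq → 99oooqqoooqqoooqqoooqq → (answer).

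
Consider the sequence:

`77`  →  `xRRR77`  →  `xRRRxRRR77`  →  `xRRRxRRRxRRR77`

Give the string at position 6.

The strings grow by a fixed prefix xRRR each time.
From xRRRxRRRxRRR77, 2 further steps: xRRRxRRRxRRR77 → xRRRxRRRxRRRxRRR77 → (answer).

xRRRxRRRxRRRxRRRxRRR77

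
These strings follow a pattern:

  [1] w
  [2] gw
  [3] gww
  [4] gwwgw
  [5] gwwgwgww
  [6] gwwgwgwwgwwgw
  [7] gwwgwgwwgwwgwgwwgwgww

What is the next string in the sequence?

This is a Fibonacci-style word recurrence s(k) = s(k−1)·s(k−2): e.g. gw·w = gww.
Continuing: gwwgwgwwgwwgwgwwgwgww · gwwgwgwwgwwgw gives term 8.

gwwgwgwwgwwgwgwwgwgwwgwwgwgwwgwwgw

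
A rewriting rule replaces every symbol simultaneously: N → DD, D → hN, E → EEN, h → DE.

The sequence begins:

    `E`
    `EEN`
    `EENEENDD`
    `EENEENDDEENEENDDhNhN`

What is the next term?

EENEENDDEENEENDDhNhNEENEENDDEENEENDDhNhNDEDDDEDD

Replace each of the 20 characters of EENEENDDEENEENDDhNhN in place — EEN EEN DD EEN EEN DD hN hN EEN EEN DD EEN EEN DD hN hN DE DD DE DD — and concatenate.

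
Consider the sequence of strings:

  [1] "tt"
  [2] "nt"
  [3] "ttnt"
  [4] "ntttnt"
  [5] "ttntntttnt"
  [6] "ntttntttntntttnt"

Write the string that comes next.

From term 3 onward, concatenate the second-to-last term with the last: tt·nt = ttnt, nt·ttnt = ntttnt, …
Continuing: ttntntttnt · ntttntttntntttnt gives term 7.

ttntntttntntttntttntntttnt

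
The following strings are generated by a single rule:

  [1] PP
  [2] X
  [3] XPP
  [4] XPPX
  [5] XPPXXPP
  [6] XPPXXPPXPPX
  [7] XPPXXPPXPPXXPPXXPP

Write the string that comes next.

XPPXXPPXPPXXPPXXPPXPPXXPPXPPX

Each term (from the third on) is the previous term followed by the one before it: term 3 = X·PP = XPP.
The next term joins XPPXXPPXPPXXPPXXPP and XPPXXPPXPPX.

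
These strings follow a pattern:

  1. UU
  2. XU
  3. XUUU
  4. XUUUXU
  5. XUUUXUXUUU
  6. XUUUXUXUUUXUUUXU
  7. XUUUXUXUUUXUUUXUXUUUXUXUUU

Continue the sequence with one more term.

This is a Fibonacci-style word recurrence s(k) = s(k−1)·s(k−2): e.g. XU·UU = XUUU.
The next term joins XUUUXUXUUUXUUUXUXUUUXUXUUU and XUUUXUXUUUXUUUXU.

XUUUXUXUUUXUUUXUXUUUXUXUUUXUUUXUXUUUXUUUXU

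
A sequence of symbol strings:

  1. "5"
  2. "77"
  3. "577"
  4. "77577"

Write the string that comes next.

This is a Fibonacci-style word recurrence s(k) = s(k−2)·s(k−1): e.g. 5·77 = 577.
The next term joins 577 and 77577.

57777577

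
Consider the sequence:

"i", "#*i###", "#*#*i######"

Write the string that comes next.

#*#*#*i#########

s(k+1) = #*·s(k)·###, so each term gains #* as a prefix and ### as a suffix.
So the next term is #*·#*#*i######·###.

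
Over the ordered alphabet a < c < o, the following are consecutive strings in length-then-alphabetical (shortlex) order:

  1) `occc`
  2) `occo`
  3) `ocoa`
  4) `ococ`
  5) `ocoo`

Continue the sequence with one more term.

The successor of ocoo increments the rightmost position that isn't already o and resets every position after it to a.

ooaa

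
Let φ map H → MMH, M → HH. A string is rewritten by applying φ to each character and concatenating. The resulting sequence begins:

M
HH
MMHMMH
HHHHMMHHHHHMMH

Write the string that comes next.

MMHMMHMMHMMHHHHHMMHMMHMMHMMHMMHHHHHMMH

Applying the rule to each of the 14 symbols of HHHHMMHHHHHMMH gives the pieces MMH MMH MMH MMH HH HH MMH MMH MMH MMH MMH HH HH MMH, which concatenate to the answer.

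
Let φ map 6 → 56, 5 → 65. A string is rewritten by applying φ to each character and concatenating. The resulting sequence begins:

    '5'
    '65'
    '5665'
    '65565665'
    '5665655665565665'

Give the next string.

φ(5665655665565665) expands symbol-by-symbol to 65 56 56 65 56 65 65 56 56 65 65 56 65 56 56 65; joining the 16 pieces gives the next term.

65565665566565565665655665565665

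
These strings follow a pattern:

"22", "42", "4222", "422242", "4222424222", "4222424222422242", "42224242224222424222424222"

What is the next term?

422242422242224242224242224222424222422242

From term 3 onward, concatenate the last term with the second-to-last: 42·22 = 4222, 4222·42 = 422242, …
So term 8 is 42224242224222424222424222·4222424222422242.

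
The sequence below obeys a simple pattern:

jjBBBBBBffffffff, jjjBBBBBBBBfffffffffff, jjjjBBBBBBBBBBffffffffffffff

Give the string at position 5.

jjjjjjBBBBBBBBBBBBBBffffffffffffffffffff

Reading off run lengths: j runs 2, 3, 4; B runs 6, 8, 10; f runs 8, 11, 14 — each is linear in n, where the shown terms are n = 3, 4, 5.
For term 5, n = 7, so the run lengths are 6, 14, 20.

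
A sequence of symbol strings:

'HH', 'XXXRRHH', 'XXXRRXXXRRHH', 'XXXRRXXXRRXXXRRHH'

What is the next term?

The strings grow by a fixed prefix XXXRR each time.
One more step from XXXRRXXXRRXXXRRHH gives the answer.

XXXRRXXXRRXXXRRXXXRRHH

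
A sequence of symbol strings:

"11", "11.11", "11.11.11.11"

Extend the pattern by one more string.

s(k+1) = s(k)·.·s(k) — each term doubles the last with '.' between the halves.
One more doubling of 11.11.11.11 gives the answer.

11.11.11.11.11.11.11.11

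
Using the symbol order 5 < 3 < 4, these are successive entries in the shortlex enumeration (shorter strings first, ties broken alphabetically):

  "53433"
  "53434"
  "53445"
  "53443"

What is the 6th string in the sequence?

Stepping forward 2 times from 53443: 53443 → 53444, then the target.

54555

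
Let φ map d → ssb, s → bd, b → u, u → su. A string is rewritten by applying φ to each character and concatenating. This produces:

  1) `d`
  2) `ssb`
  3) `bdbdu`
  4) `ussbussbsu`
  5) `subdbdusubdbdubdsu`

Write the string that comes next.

Rewriting the 18 symbols of subdbdusubdbdubdsu one by one yields bd su u ssb u ssb su bd su u ssb u ssb su u ssb bd su; concatenated:

bdsuussbussbsubdsuussbussbsuussbbdsu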